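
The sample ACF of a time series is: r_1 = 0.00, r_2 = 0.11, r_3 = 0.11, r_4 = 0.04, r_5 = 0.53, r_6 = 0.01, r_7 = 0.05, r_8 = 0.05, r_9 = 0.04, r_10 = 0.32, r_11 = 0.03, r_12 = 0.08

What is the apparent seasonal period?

5

The largest autocorrelation is r_5 = 0.53, with a weaker echo at lag 10 (0.32); the remaining lags stay at or below 0.11.
The dominant spike at lag 5 indicates a seasonal period of 5.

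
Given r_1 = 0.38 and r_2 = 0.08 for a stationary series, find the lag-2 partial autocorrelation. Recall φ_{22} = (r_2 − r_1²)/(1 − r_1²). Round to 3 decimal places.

φ_{22} = (r_2 − r_1²) / (1 − r_1²)
r_1² = (0.38)² = 0.1444
Numerator = 0.08 − 0.1444 = -0.0644; denominator = 1 − 0.1444 = 0.8556
φ_{22} = -0.0644 / 0.8556 = -0.075

-0.075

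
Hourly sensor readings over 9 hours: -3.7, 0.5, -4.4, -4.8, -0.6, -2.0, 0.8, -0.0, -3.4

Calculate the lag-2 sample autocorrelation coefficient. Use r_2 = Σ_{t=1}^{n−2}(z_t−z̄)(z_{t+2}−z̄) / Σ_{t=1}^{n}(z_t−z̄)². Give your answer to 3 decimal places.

-0.162

Mean z̄ = (-3.7 + 0.5 − 4.4 − 4.8 − 0.6 − 2.0 + 0.8 − 0.0 − 3.4)/9 = -1.9556
Σ(z_t−z̄)(z_{t+2}−z̄) = (4.2642) + (-6.9847) + (-3.3136) + (0.1264) + (3.7353) + (-0.0869) + (-3.9802) = -6.2395
Denominator Σ(z_t−z̄)² = 38.4822
r_2 = -6.2395 / 38.4822 = -0.162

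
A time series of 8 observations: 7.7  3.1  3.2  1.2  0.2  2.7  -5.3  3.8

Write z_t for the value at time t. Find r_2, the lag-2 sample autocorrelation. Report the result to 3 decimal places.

0.184

Mean z̄ = (7.7 + 3.1 + 3.2 + 1.2 + 0.2 + 2.7 − 5.3 + 3.8)/8 = 2.0750
Deviations from mean: 5.6250, 1.0250, 1.1250, -0.8750, -1.8750, 0.6250, -7.3750, 1.7250
Numerator Σ_{t=1}^{6}(z_t−z̄)(z_{t+2}−z̄) = 17.6813
Denominator Σ(z_t−z̄)² = 95.9950
r_2 = 17.6813 / 95.9950 = 0.184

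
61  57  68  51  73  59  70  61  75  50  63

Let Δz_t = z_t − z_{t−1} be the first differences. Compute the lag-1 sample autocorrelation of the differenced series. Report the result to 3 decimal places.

First differences Δz: -4, 11, -17, 22, -14, 11, -9, 14, -25, 13
Mean of differences = 0.2000
Numerator Σ(Δz_t−Δz̄)(Δz_{t+1}−Δz̄) = -1965.6400
Denominator Σ(Δz_t−Δz̄)² = 2297.6000
r_1(Δz) = -1965.6400 / 2297.6000 = -0.856

-0.856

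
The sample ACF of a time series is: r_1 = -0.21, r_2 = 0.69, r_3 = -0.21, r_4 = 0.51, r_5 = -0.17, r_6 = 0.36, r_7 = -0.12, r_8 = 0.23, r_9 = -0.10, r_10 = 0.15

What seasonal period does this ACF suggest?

2

The largest autocorrelation is r_2 = 0.69, with weaker echoes at lags 4 (0.51), 6 (0.36), 8 (0.23) and 10 (0.15); the remaining lags stay at or below -0.10.
The dominant spike at lag 2 indicates a seasonal period of 2.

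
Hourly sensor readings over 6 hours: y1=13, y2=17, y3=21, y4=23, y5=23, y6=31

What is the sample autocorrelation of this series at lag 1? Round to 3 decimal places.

Mean ȳ = (13 + 17 + 21 + 23 + 23 + 31)/6 = 21.3333
Deviations from mean: -8.3333, -4.3333, -0.3333, 1.6667, 1.6667, 9.6667
Σ(y_t−ȳ)(y_{t+1}−ȳ) = (36.1111) + (1.4444) + (-0.5556) + (2.7778) + (16.1111) = 55.8889
Denominator Σ(y_t−ȳ)² = 187.3333
r_1 = 55.8889 / 187.3333 = 0.298

0.298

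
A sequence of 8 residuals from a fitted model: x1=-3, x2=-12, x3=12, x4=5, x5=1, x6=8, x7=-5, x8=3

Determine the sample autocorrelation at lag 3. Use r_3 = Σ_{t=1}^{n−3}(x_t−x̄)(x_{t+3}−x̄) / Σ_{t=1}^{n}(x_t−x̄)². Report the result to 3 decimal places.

0.089

Mean x̄ = (-3 − 12 + 12 + 5 + 1 + 8 − 5 + 3)/8 = 1.1250
Deviations from mean: -4.1250, -13.1250, 10.8750, 3.8750, -0.1250, 6.8750, -6.1250, 1.8750
Σ(x_t−x̄)(x_{t+3}−x̄) = (-15.9844) + (1.6406) + (74.7656) + (-23.7344) + (-0.2344) = 36.4531
Denominator Σ(x_t−x̄)² = 410.8750
r_3 = 36.4531 / 410.8750 = 0.089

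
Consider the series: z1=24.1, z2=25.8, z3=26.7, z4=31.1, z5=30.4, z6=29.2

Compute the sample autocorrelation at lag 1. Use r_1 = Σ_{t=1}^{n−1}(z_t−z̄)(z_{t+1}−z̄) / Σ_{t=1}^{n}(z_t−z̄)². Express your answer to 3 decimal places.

0.467

Mean z̄ = (24.1 + 25.8 + 26.7 + 31.1 + 30.4 + 29.2)/6 = 27.8833
Σ(z_t−z̄)(z_{t+1}−z̄) = (7.8819) + (2.4653) + (-3.8064) + (8.0953) + (3.3136) = 17.9497
Denominator Σ(z_t−z̄)² = 38.4683
r_1 = 17.9497 / 38.4683 = 0.467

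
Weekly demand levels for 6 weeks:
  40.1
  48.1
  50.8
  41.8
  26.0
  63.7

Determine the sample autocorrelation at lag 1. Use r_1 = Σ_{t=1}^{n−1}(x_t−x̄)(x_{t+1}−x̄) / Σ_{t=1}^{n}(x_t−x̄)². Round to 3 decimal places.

-0.392

Mean x̄ = (40.1 + 48.1 + 50.8 + 41.8 + 26.0 + 63.7)/6 = 45.0833
Deviations from mean: -4.9833, 3.0167, 5.7167, -3.2833, -19.0833, 18.6167
Numerator Σ_{t=1}^{5}(x_t−x̄)(x_{t+1}−x̄) = -309.1686
Denominator Σ(x_t−x̄)² = 788.1483
r_1 = -309.1686 / 788.1483 = -0.392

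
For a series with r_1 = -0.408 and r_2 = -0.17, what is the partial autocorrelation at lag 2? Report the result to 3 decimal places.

φ_{22} = (r_2 − r_1²) / (1 − r_1²)
r_1² = (-0.408)² = 0.166464
Numerator = -0.17 − 0.1665 = -0.3365; denominator = 1 − 0.1665 = 0.8335
φ_{22} = -0.3365 / 0.8335 = -0.404

-0.404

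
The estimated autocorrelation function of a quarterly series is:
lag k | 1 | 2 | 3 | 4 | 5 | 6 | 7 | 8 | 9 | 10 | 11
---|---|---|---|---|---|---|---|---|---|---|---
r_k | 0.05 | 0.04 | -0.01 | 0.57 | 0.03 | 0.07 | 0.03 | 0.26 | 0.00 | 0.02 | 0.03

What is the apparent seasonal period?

4

The largest autocorrelation is r_4 = 0.57, with a weaker echo at lag 8 (0.26); the remaining lags stay at or below 0.07.
The dominant spike at lag 4 indicates a seasonal period of 4.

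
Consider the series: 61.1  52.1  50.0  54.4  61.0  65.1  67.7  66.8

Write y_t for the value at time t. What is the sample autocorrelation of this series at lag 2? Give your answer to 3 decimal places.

0.106

Mean ȳ = (61.1 + 52.1 + 50.0 + 54.4 + 61.0 + 65.1 + 67.7 + 66.8)/8 = 59.7750
Σ(y_t−ȳ)(y_{t+2}−ȳ) = (-12.9519) + (41.2531) + (-11.9744) + (-28.6219) + (9.7081) + (37.4081) = 34.8213
Denominator Σ(y_t−ȳ)² = 327.1150
r_2 = 34.8213 / 327.1150 = 0.106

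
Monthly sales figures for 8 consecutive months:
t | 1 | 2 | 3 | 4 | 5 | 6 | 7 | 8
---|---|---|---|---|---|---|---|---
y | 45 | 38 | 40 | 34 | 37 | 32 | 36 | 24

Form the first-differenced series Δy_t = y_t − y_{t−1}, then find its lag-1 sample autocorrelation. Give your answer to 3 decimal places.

-0.645

First differences Δy: -7, 2, -6, 3, -5, 4, -12
Mean of differences = -3.0000
Numerator Σ(Δy_t−Δȳ)(Δy_{t+1}−Δȳ) = -142.0000
Denominator Σ(Δy_t−Δȳ)² = 220.0000
r_1(Δy) = -142.0000 / 220.0000 = -0.645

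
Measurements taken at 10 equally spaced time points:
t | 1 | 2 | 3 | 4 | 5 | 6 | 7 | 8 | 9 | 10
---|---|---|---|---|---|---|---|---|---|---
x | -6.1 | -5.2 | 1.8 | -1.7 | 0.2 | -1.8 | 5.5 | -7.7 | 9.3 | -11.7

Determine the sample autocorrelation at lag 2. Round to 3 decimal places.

0.407

Mean x̄ = (-6.1 − 5.2 + 1.8 − 1.7 + 0.2 − 1.8 + 5.5 − 7.7 + 9.3 − 11.7)/10 = -1.7400
Numerator Σ_{t=1}^{8}(x_t−x̄)(x_{t+2}−x̄) = 144.9868
Denominator Σ(x_t−x̄)² = 356.3040
r_2 = 144.9868 / 356.3040 = 0.407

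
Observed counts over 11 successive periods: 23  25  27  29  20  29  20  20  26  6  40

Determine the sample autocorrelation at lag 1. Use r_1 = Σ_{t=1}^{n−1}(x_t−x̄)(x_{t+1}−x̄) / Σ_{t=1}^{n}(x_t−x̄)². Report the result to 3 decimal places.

Mean x̄ = (23 + 25 + 27 + 29 + 20 + 29 + 20 + 20 + 26 + 6 + 40)/11 = 24.0909
Numerator Σ_{t=1}^{10}(x_t−x̄)(x_{t+1}−x̄) = -357.7355
Denominator Σ(x_t−x̄)² = 692.9091
r_1 = -357.7355 / 692.9091 = -0.516

-0.516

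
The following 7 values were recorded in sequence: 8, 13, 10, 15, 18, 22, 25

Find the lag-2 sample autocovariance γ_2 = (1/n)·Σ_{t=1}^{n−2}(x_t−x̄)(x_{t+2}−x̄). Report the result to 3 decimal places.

Mean x̄ = (8 + 13 + 10 + 15 + 18 + 22 + 25)/7 = 15.8571
Deviations: -7.8571, -2.8571, -5.8571, -0.8571, 2.1429, 6.1429, 9.1429
Σ_{t=1}^{5}(x_t−x̄)(x_{t+2}−x̄) = 50.2449
γ_2 = 50.2449 / 7 = 7.178

7.178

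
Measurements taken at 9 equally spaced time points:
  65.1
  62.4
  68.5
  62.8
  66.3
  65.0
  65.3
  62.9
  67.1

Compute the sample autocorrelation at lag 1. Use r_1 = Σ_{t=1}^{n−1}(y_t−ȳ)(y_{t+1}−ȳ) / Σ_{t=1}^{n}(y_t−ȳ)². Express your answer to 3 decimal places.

Mean ȳ = (65.1 + 62.4 + 68.5 + 62.8 + 66.3 + 65.0 + 65.3 + 62.9 + 67.1)/9 = 65.0444
Numerator Σ_{t=1}^{8}(y_t−ȳ)(y_{t+1}−ȳ) = -24.8820
Denominator Σ(y_t−ȳ)² = 34.4422
r_1 = -24.8820 / 34.4422 = -0.722

-0.722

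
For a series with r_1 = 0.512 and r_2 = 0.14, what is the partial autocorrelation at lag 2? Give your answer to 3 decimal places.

-0.166

φ_{22} = (r_2 − r_1²) / (1 − r_1²)
r_1² = (0.512)² = 0.262144
Numerator = 0.14 − 0.2621 = -0.1221; denominator = 1 − 0.2621 = 0.7379
φ_{22} = -0.1221 / 0.7379 = -0.166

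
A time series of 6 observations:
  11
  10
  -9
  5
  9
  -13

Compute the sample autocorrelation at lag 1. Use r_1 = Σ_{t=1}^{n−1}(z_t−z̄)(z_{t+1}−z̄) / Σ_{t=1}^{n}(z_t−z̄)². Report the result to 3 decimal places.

-0.245

Mean z̄ = (11 + 10 − 9 + 5 + 9 − 13)/6 = 2.1667
Deviations from mean: 8.8333, 7.8333, -11.1667, 2.8333, 6.8333, -15.1667
Numerator Σ_{t=1}^{5}(z_t−z̄)(z_{t+1}−z̄) = -134.1944
Denominator Σ(z_t−z̄)² = 548.8333
r_1 = -134.1944 / 548.8333 = -0.245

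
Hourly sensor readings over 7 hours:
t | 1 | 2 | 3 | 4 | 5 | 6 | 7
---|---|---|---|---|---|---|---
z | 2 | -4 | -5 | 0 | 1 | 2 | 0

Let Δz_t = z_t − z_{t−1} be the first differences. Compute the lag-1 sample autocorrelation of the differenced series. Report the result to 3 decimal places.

First differences Δz: -6, -1, 5, 1, 1, -2
Mean of differences = -0.3333
Numerator Σ(Δz_t−Δz̄)(Δz_{t+1}−Δz̄) = 6.8889
Denominator Σ(Δz_t−Δz̄)² = 67.3333
r_1(Δz) = 6.8889 / 67.3333 = 0.102

0.102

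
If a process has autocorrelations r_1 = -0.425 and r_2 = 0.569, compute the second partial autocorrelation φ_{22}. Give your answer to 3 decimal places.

φ_{22} = (r_2 − r_1²) / (1 − r_1²)
r_1² = (-0.425)² = 0.180625
Numerator = 0.569 − 0.1806 = 0.3884; denominator = 1 − 0.1806 = 0.8194
φ_{22} = 0.3884 / 0.8194 = 0.474

0.474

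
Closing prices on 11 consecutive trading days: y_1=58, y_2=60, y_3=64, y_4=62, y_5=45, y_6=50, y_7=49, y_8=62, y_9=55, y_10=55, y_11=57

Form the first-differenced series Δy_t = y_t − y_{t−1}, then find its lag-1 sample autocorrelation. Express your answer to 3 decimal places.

First differences Δy: 2, 4, -2, -17, 5, -1, 13, -7, 0, 2
Mean of differences = -0.1000
Numerator Σ(Δy_t−Δȳ)(Δy_{t+1}−Δȳ) = -160.5100
Denominator Σ(Δy_t−Δȳ)² = 560.9000
r_1(Δy) = -160.5100 / 560.9000 = -0.286

-0.286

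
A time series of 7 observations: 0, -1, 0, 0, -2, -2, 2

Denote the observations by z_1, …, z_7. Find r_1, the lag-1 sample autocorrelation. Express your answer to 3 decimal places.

-0.199

Mean z̄ = (0 − 1 + 0 + 0 − 2 − 2 + 2)/7 = -0.4286
Σ(z_t−z̄)(z_{t+1}−z̄) = (-0.2449) + (-0.2449) + (0.1837) + (-0.6735) + (2.4694) + (-3.8163) = -2.3265
Denominator Σ(z_t−z̄)² = 11.7143
r_1 = -2.3265 / 11.7143 = -0.199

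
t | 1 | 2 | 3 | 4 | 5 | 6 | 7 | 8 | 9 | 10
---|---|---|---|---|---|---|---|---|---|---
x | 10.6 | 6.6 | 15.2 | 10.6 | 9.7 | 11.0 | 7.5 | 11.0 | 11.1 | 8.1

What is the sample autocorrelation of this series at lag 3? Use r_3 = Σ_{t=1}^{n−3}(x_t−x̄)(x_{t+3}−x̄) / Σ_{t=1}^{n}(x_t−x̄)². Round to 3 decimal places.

Mean x̄ = (10.6 + 6.6 + 15.2 + 10.6 + 9.7 + 11.0 + 7.5 + 11.0 + 11.1 + 8.1)/10 = 10.1400
Σ(x_t−x̄)(x_{t+3}−x̄) = (0.2116) + (1.5576) + (4.3516) + (-1.2144) + (-0.3784) + (0.8256) + (5.3856) = 10.7392
Denominator Σ(x_t−x̄)² = 52.2840
r_3 = 10.7392 / 52.2840 = 0.205

0.205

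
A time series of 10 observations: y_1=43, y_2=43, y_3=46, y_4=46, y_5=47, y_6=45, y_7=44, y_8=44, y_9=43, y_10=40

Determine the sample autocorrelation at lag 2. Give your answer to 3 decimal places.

Mean ȳ = (43 + 43 + 46 + 46 + 47 + 45 + 44 + 44 + 43 + 40)/10 = 44.1000
Numerator Σ_{t=1}^{8}(y_t−ȳ)(y_{t+2}−ȳ) = 3.1800
Denominator Σ(y_t−ȳ)² = 36.9000
r_2 = 3.1800 / 36.9000 = 0.086

0.086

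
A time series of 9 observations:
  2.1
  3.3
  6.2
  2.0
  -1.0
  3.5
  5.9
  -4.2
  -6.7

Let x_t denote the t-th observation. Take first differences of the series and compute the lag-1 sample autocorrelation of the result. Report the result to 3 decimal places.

First differences Δx: 1.2, 2.9, -4.2, -3.0, 4.5, 2.4, -10.1, -2.5
Mean of differences = -1.1000
Numerator Σ(Δx_t−Δx̄)(Δx_{t+1}−Δx̄) = -7.2500
Denominator Σ(Δx_t−Δx̄)² = 161.0800
r_1(Δx) = -7.2500 / 161.0800 = -0.045

-0.045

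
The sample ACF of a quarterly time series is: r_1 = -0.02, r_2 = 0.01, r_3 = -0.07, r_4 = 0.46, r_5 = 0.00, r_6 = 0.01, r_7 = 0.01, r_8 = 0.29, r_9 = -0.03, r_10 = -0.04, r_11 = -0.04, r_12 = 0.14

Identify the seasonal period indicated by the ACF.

The largest autocorrelation is r_4 = 0.46, with a weaker echo at lag 8 (0.29); the remaining lags stay at or below 0.14.
The dominant spike at lag 4 indicates a seasonal period of 4.

4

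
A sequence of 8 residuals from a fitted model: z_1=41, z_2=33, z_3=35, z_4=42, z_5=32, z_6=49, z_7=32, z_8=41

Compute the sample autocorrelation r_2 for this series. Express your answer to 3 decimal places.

Mean z̄ = (41 + 33 + 35 + 42 + 32 + 49 + 32 + 41)/8 = 38.1250
Σ(z_t−z̄)(z_{t+2}−z̄) = (-8.9844) + (-19.8594) + (19.1406) + (42.1406) + (37.5156) + (31.2656) = 101.2188
Denominator Σ(z_t−z̄)² = 260.8750
r_2 = 101.2188 / 260.8750 = 0.388

0.388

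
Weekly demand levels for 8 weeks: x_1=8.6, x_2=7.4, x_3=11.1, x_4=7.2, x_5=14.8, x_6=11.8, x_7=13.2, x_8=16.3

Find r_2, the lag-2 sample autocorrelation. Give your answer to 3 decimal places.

Mean x̄ = (8.6 + 7.4 + 11.1 + 7.2 + 14.8 + 11.8 + 13.2 + 16.3)/8 = 11.3000
Deviations from mean: -2.7000, -3.9000, -0.2000, -4.1000, 3.5000, 0.5000, 1.9000, 5.0000
Σ(x_t−x̄)(x_{t+2}−x̄) = (0.5400) + (15.9900) + (-0.7000) + (-2.0500) + (6.6500) + (2.5000) = 22.9300
Denominator Σ(x_t−x̄)² = 80.4600
r_2 = 22.9300 / 80.4600 = 0.285

0.285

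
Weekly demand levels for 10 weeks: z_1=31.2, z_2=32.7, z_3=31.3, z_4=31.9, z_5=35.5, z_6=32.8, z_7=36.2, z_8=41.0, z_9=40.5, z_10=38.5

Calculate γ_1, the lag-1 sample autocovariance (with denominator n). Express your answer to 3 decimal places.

8.255

Mean z̄ = (31.2 + 32.7 + 31.3 + 31.9 + 35.5 + 32.8 + 36.2 + 41.0 + 40.5 + 38.5)/10 = 35.1600
Σ_{t=1}^{9}(z_t−z̄)(z_{t+1}−z̄) = 82.5504
γ_1 = 82.5504 / 10 = 8.255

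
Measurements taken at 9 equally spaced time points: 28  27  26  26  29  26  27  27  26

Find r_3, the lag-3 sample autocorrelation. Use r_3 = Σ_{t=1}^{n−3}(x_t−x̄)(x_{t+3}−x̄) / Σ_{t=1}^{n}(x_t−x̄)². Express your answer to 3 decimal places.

0.108

Mean x̄ = (28 + 27 + 26 + 26 + 29 + 26 + 27 + 27 + 26)/9 = 26.8889
Σ(x_t−x̄)(x_{t+3}−x̄) = (-0.9877) + (0.2346) + (0.7901) + (-0.0988) + (0.2346) + (0.7901) = 0.9630
Denominator Σ(x_t−x̄)² = 8.8889
r_3 = 0.9630 / 8.8889 = 0.108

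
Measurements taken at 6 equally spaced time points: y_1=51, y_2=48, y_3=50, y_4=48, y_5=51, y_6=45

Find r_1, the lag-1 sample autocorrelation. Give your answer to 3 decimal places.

-0.517

Mean ȳ = (51 + 48 + 50 + 48 + 51 + 45)/6 = 48.8333
Numerator Σ_{t=1}^{5}(y_t−ȳ)(y_{t+1}−ȳ) = -13.8611
Denominator Σ(y_t−ȳ)² = 26.8333
r_1 = -13.8611 / 26.8333 = -0.517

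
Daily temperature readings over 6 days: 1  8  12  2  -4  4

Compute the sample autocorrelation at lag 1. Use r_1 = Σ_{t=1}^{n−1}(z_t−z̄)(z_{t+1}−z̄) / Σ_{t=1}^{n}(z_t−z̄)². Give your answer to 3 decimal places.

Mean z̄ = (1 + 8 + 12 + 2 − 4 + 4)/6 = 3.8333
Deviations from mean: -2.8333, 4.1667, 8.1667, -1.8333, -7.8333, 0.1667
Σ(z_t−z̄)(z_{t+1}−z̄) = (-11.8056) + (34.0278) + (-14.9722) + (14.3611) + (-1.3056) = 20.3056
Denominator Σ(z_t−z̄)² = 156.8333
r_1 = 20.3056 / 156.8333 = 0.129

0.129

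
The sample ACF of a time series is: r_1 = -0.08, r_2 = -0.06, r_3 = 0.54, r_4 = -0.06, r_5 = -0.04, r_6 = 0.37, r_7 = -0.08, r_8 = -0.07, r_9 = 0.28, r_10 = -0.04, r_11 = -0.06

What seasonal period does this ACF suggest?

3

The largest autocorrelation is r_3 = 0.54, with weaker echoes at lags 6 (0.37) and 9 (0.28); the remaining lags stay at or below -0.04.
The dominant spike at lag 3 indicates a seasonal period of 3.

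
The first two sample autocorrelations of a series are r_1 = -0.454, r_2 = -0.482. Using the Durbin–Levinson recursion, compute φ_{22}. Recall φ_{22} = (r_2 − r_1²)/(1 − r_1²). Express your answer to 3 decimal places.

φ_{22} = (r_2 − r_1²) / (1 − r_1²)
r_1² = (-0.454)² = 0.206116
Numerator = -0.482 − 0.2061 = -0.6881; denominator = 1 − 0.2061 = 0.7939
φ_{22} = -0.6881 / 0.7939 = -0.867

-0.867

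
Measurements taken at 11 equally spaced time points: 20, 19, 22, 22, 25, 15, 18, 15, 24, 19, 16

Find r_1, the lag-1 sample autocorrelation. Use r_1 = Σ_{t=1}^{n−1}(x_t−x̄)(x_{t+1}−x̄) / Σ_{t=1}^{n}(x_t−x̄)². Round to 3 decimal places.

-0.115

Mean x̄ = (20 + 19 + 22 + 22 + 25 + 15 + 18 + 15 + 24 + 19 + 16)/11 = 19.5455
Numerator Σ_{t=1}^{10}(x_t−x̄)(x_{t+1}−x̄) = -13.6612
Denominator Σ(x_t−x̄)² = 118.7273
r_1 = -13.6612 / 118.7273 = -0.115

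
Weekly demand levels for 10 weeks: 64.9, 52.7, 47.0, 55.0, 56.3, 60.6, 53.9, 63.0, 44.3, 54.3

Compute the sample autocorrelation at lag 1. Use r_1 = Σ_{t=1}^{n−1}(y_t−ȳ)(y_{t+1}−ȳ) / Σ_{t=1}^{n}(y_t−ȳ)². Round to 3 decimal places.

Mean ȳ = (64.9 + 52.7 + 47.0 + 55.0 + 56.3 + 60.6 + 53.9 + 63.0 + 44.3 + 54.3)/10 = 55.2000
Numerator Σ_{t=1}^{9}(y_t−ȳ)(y_{t+1}−ȳ) = -88.7600
Denominator Σ(y_t−ȳ)² = 380.1400
r_1 = -88.7600 / 380.1400 = -0.233

-0.233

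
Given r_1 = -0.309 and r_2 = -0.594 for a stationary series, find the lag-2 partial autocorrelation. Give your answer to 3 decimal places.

-0.762

φ_{22} = (r_2 − r_1²) / (1 − r_1²)
r_1² = (-0.309)² = 0.095481
Numerator = -0.594 − 0.0955 = -0.6895; denominator = 1 − 0.0955 = 0.9045
φ_{22} = -0.6895 / 0.9045 = -0.762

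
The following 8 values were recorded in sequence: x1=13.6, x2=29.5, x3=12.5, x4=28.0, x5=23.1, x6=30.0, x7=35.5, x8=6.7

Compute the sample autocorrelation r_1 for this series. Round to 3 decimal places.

-0.387

Mean x̄ = (13.6 + 29.5 + 12.5 + 28.0 + 23.1 + 30.0 + 35.5 + 6.7)/8 = 22.3625
Deviations from mean: -8.7625, 7.1375, -9.8625, 5.6375, 0.7375, 7.6375, 13.1375, -15.6625
Numerator Σ_{t=1}^{7}(x_t−x̄)(x_{t+1}−x̄) = -284.1739
Denominator Σ(x_t−x̄)² = 733.5588
r_1 = -284.1739 / 733.5588 = -0.387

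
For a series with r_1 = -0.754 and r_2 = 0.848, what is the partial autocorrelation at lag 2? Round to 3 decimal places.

0.648

φ_{22} = (r_2 − r_1²) / (1 − r_1²)
r_1² = (-0.754)² = 0.568516
Numerator = 0.848 − 0.5685 = 0.2795; denominator = 1 − 0.5685 = 0.4315
φ_{22} = 0.2795 / 0.4315 = 0.648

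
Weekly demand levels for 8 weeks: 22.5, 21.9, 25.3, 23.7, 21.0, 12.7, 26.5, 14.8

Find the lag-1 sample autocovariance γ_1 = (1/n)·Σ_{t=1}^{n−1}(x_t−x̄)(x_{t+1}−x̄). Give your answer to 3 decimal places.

-7.897

Mean x̄ = (22.5 + 21.9 + 25.3 + 23.7 + 21.0 + 12.7 + 26.5 + 14.8)/8 = 21.0500
Deviations: 1.4500, 0.8500, 4.2500, 2.6500, -0.0500, -8.3500, 5.4500, -6.2500
Σ_{t=1}^{7}(x_t−x̄)(x_{t+1}−x̄) = -63.1775
γ_1 = -63.1775 / 8 = -7.897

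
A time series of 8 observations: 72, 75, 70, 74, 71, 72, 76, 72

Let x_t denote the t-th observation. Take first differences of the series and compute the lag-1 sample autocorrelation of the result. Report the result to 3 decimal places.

First differences Δx: 3, -5, 4, -3, 1, 4, -4
Mean of differences = 0.0000
Numerator Σ(Δx_t−Δx̄)(Δx_{t+1}−Δx̄) = -62.0000
Denominator Σ(Δx_t−Δx̄)² = 92.0000
r_1(Δx) = -62.0000 / 92.0000 = -0.674

-0.674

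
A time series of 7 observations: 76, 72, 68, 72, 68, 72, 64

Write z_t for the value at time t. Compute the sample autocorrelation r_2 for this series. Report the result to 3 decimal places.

Mean z̄ = (76 + 72 + 68 + 72 + 68 + 72 + 64)/7 = 70.2857
Numerator Σ_{t=1}^{5}(z_t−z̄)(z_{t+2}−z̄) = 12.4082
Denominator Σ(z_t−z̄)² = 91.4286
r_2 = 12.4082 / 91.4286 = 0.136

0.136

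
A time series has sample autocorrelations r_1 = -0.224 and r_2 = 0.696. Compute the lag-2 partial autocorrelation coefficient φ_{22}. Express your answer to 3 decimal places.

φ_{22} = (r_2 − r_1²) / (1 − r_1²)
r_1² = (-0.224)² = 0.050176
Numerator = 0.696 − 0.0502 = 0.6458; denominator = 1 − 0.0502 = 0.9498
φ_{22} = 0.6458 / 0.9498 = 0.680

0.680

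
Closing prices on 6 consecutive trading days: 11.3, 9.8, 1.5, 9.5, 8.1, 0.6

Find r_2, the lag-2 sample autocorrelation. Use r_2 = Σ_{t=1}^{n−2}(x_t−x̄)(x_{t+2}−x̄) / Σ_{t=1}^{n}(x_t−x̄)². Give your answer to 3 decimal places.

Mean x̄ = (11.3 + 9.8 + 1.5 + 9.5 + 8.1 + 0.6)/6 = 6.8000
Deviations from mean: 4.5000, 3.0000, -5.3000, 2.7000, 1.3000, -6.2000
Σ(x_t−x̄)(x_{t+2}−x̄) = (-23.8500) + (8.1000) + (-6.8900) + (-16.7400) = -39.3800
Denominator Σ(x_t−x̄)² = 104.7600
r_2 = -39.3800 / 104.7600 = -0.376

-0.376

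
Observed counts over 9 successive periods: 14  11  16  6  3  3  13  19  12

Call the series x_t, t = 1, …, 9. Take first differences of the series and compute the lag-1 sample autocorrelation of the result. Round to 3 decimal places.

First differences Δx: -3, 5, -10, -3, 0, 10, 6, -7
Mean of differences = -0.2500
Numerator Σ(Δx_t−Δx̄)(Δx_{t+1}−Δx̄) = -15.0625
Denominator Σ(Δx_t−Δx̄)² = 327.5000
r_1(Δx) = -15.0625 / 327.5000 = -0.046

-0.046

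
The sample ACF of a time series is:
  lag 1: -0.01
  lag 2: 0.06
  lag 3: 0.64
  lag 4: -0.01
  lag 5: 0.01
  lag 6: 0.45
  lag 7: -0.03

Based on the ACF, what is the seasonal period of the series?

The largest autocorrelation is r_3 = 0.64, with a weaker echo at lag 6 (0.45); the remaining lags stay at or below 0.06.
The dominant spike at lag 3 indicates a seasonal period of 3.

3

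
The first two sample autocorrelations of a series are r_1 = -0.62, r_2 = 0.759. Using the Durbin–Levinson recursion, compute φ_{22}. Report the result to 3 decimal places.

φ_{22} = (r_2 − r_1²) / (1 − r_1²)
r_1² = (-0.62)² = 0.3844
Numerator = 0.759 − 0.3844 = 0.3746; denominator = 1 − 0.3844 = 0.6156
φ_{22} = 0.3746 / 0.6156 = 0.609

0.609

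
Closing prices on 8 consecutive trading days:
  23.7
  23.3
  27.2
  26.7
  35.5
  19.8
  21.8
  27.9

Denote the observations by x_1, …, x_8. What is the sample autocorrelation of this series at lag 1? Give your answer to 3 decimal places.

-0.189

Mean x̄ = (23.7 + 23.3 + 27.2 + 26.7 + 35.5 + 19.8 + 21.8 + 27.9)/8 = 25.7375
Deviations from mean: -2.0375, -2.4375, 1.4625, 0.9625, 9.7625, -5.9375, -3.9375, 2.1625
Σ(x_t−x̄)(x_{t+1}−x̄) = (4.9664) + (-3.5648) + (1.4077) + (9.3964) + (-57.9648) + (23.3789) + (-8.5148) = -30.8952
Denominator Σ(x_t−x̄)² = 163.8988
r_1 = -30.8952 / 163.8988 = -0.189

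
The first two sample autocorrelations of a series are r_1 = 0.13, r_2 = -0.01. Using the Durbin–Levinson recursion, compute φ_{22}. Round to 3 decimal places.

-0.027

φ_{22} = (r_2 − r_1²) / (1 − r_1²)
r_1² = (0.13)² = 0.0169
Numerator = -0.01 − 0.0169 = -0.0269; denominator = 1 − 0.0169 = 0.9831
φ_{22} = -0.0269 / 0.9831 = -0.027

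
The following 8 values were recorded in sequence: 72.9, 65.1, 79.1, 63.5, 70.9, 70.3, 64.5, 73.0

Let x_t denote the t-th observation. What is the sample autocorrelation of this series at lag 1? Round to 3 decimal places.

-0.720

Mean x̄ = (72.9 + 65.1 + 79.1 + 63.5 + 70.9 + 70.3 + 64.5 + 73.0)/8 = 69.9125
Deviations from mean: 2.9875, -4.8125, 9.1875, -6.4125, 0.9875, 0.3875, -5.4125, 3.0875
Σ(x_t−x̄)(x_{t+1}−x̄) = (-14.3773) + (-44.2148) + (-58.9148) + (-6.3323) + (0.3827) + (-2.0973) + (-16.7111) = -142.2652
Denominator Σ(x_t−x̄)² = 197.5688
r_1 = -142.2652 / 197.5688 = -0.720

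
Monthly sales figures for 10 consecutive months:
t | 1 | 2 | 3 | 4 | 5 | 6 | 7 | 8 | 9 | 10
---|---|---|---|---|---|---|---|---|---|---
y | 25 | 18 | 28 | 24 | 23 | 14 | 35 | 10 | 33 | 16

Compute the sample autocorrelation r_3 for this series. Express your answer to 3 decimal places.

-0.342

Mean ȳ = (25 + 18 + 28 + 24 + 23 + 14 + 35 + 10 + 33 + 16)/10 = 22.6000
Σ(y_t−ȳ)(y_{t+3}−ȳ) = (3.3600) + (-1.8400) + (-46.4400) + (17.3600) + (-5.0400) + (-89.4400) + (-81.8400) = -203.8800
Denominator Σ(y_t−ȳ)² = 596.4000
r_3 = -203.8800 / 596.4000 = -0.342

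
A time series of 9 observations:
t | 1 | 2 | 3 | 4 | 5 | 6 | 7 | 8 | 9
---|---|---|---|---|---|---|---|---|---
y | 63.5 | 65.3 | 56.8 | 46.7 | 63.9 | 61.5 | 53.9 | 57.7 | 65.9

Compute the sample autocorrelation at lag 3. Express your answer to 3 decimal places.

Mean ȳ = (63.5 + 65.3 + 56.8 + 46.7 + 63.9 + 61.5 + 53.9 + 57.7 + 65.9)/9 = 59.4667
Σ(y_t−ȳ)(y_{t+3}−ȳ) = (-51.4922) + (25.8611) + (-5.4222) + (71.0678) + (-7.8322) + (13.0811) = 45.2633
Denominator Σ(y_t−ȳ)² = 319.6800
r_3 = 45.2633 / 319.6800 = 0.142

0.142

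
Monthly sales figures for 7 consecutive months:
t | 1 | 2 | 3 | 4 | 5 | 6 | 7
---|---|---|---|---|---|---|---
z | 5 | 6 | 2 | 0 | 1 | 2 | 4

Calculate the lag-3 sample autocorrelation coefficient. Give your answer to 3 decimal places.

Mean z̄ = (5 + 6 + 2 + 0 + 1 + 2 + 4)/7 = 2.8571
Σ(z_t−z̄)(z_{t+3}−z̄) = (-6.1224) + (-5.8367) + (0.7347) + (-3.2653) = -14.4898
Denominator Σ(z_t−z̄)² = 28.8571
r_3 = -14.4898 / 28.8571 = -0.502

-0.502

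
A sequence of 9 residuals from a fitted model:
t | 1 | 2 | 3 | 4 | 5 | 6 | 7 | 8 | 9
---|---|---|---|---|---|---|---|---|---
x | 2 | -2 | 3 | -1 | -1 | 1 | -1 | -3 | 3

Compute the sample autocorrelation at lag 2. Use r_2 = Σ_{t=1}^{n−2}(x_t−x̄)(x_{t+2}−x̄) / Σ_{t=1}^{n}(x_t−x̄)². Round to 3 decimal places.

-0.029

Mean x̄ = (2 − 2 + 3 − 1 − 1 + 1 − 1 − 3 + 3)/9 = 0.1111
Σ(x_t−x̄)(x_{t+2}−x̄) = (5.4568) + (2.3457) + (-3.2099) + (-0.9877) + (1.2346) + (-2.7654) + (-3.2099) = -1.1358
Denominator Σ(x_t−x̄)² = 38.8889
r_2 = -1.1358 / 38.8889 = -0.029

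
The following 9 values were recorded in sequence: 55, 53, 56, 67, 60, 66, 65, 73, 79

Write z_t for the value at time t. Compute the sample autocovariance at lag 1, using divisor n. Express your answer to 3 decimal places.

Mean z̄ = (55 + 53 + 56 + 67 + 60 + 66 + 65 + 73 + 79)/9 = 63.7778
Σ_{t=1}^{8}(z_t−z̄)(z_{t+1}−z̄) = 287.1728
γ_1 = 287.1728 / 9 = 31.908

31.908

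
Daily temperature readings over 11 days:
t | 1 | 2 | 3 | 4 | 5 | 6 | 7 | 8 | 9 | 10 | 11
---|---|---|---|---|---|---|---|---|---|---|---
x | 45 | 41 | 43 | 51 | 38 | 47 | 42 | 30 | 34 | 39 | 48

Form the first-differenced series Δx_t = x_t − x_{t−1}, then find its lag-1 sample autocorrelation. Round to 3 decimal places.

First differences Δx: -4, 2, 8, -13, 9, -5, -12, 4, 5, 9
Mean of differences = 0.3000
Numerator Σ(Δx_t−Δx̄)(Δx_{t+1}−Δx̄) = -180.4900
Denominator Σ(Δx_t−Δx̄)² = 624.1000
r_1(Δx) = -180.4900 / 624.1000 = -0.289

-0.289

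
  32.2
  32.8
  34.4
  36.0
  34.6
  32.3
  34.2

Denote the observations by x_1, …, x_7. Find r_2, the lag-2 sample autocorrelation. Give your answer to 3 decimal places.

-0.475

Mean x̄ = (32.2 + 32.8 + 34.4 + 36.0 + 34.6 + 32.3 + 34.2)/7 = 33.7857
Deviations from mean: -1.5857, -0.9857, 0.6143, 2.2143, 0.8143, -1.4857, 0.4143
Numerator Σ_{t=1}^{5}(x_t−x̄)(x_{t+2}−x̄) = -5.6090
Denominator Σ(x_t−x̄)² = 11.8086
r_2 = -5.6090 / 11.8086 = -0.475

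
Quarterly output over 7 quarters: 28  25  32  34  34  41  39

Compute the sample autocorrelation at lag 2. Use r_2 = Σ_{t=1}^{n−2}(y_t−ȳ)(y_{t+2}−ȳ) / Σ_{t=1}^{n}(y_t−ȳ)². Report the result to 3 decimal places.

0.050

Mean ȳ = (28 + 25 + 32 + 34 + 34 + 41 + 39)/7 = 33.2857
Deviations from mean: -5.2857, -8.2857, -1.2857, 0.7143, 0.7143, 7.7143, 5.7143
Σ(y_t−ȳ)(y_{t+2}−ȳ) = (6.7959) + (-5.9184) + (-0.9184) + (5.5102) + (4.0816) = 9.5510
Denominator Σ(y_t−ȳ)² = 191.4286
r_2 = 9.5510 / 191.4286 = 0.050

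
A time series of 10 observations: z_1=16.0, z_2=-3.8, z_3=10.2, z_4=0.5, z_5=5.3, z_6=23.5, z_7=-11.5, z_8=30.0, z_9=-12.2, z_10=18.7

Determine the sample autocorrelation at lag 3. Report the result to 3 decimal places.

-0.229

Mean z̄ = (16.0 − 3.8 + 10.2 + 0.5 + 5.3 + 23.5 − 11.5 + 30.0 − 12.2 + 18.7)/10 = 7.6700
Σ(z_t−z̄)(z_{t+3}−z̄) = (-59.7261) + (27.1839) + (40.0499) + (137.4489) + (-52.9221) + (-314.5421) + (-211.4451) = -433.9527
Denominator Σ(z_t−z̄)² = 1897.5610
r_3 = -433.9527 / 1897.5610 = -0.229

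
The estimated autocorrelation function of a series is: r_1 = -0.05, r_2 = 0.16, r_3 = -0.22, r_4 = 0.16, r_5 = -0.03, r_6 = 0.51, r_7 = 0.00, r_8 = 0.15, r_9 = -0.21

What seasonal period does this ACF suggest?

The largest autocorrelation is r_6 = 0.51; the remaining lags stay at or below 0.16.
The dominant spike at lag 6 indicates a seasonal period of 6.

6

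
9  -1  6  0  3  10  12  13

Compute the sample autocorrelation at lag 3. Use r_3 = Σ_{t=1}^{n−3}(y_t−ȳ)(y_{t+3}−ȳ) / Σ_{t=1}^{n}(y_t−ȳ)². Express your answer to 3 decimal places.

-0.249

Mean ȳ = (9 − 1 + 6 + 0 + 3 + 10 + 12 + 13)/8 = 6.5000
Deviations from mean: 2.5000, -7.5000, -0.5000, -6.5000, -3.5000, 3.5000, 5.5000, 6.5000
Σ(y_t−ȳ)(y_{t+3}−ȳ) = (-16.2500) + (26.2500) + (-1.7500) + (-35.7500) + (-22.7500) = -50.2500
Denominator Σ(y_t−ȳ)² = 202.0000
r_3 = -50.2500 / 202.0000 = -0.249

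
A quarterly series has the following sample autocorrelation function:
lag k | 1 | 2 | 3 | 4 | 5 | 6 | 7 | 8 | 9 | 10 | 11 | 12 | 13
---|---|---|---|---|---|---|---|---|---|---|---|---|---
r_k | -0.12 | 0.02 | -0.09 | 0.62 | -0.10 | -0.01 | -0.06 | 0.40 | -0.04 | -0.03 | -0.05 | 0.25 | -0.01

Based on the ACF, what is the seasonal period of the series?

4

The largest autocorrelation is r_4 = 0.62, with weaker echoes at lags 8 (0.40) and 12 (0.25); the remaining lags stay at or below 0.02.
The dominant spike at lag 4 indicates a seasonal period of 4.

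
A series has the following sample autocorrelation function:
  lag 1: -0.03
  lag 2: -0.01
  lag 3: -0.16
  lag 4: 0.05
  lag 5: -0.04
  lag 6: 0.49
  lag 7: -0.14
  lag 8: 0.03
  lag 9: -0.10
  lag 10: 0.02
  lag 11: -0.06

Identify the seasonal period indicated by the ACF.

6

The largest autocorrelation is r_6 = 0.49; the remaining lags stay at or below 0.05.
The dominant spike at lag 6 indicates a seasonal period of 6.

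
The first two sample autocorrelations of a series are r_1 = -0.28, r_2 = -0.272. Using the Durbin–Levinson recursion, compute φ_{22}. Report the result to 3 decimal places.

-0.380

φ_{22} = (r_2 − r_1²) / (1 − r_1²)
r_1² = (-0.28)² = 0.0784
Numerator = -0.272 − 0.0784 = -0.3504; denominator = 1 − 0.0784 = 0.9216
φ_{22} = -0.3504 / 0.9216 = -0.380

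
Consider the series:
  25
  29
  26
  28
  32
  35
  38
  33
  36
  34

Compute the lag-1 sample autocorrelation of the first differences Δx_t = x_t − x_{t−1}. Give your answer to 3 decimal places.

-0.359

First differences Δx: 4, -3, 2, 4, 3, 3, -5, 3, -2
Mean of differences = 1.0000
Numerator Σ(Δx_t−Δx̄)(Δx_{t+1}−Δx̄) = -33.0000
Denominator Σ(Δx_t−Δx̄)² = 92.0000
r_1(Δx) = -33.0000 / 92.0000 = -0.359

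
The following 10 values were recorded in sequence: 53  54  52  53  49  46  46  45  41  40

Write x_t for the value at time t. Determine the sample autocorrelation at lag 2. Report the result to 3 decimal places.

Mean x̄ = (53 + 54 + 52 + 53 + 49 + 46 + 46 + 45 + 41 + 40)/10 = 47.9000
Numerator Σ_{t=1}^{8}(x_t−x̄)(x_{t+2}−x̄) = 86.2800
Denominator Σ(x_t−x̄)² = 232.9000
r_2 = 86.2800 / 232.9000 = 0.370

0.370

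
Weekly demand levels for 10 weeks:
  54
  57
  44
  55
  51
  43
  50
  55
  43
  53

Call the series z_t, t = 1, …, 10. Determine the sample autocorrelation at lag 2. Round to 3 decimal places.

-0.193

Mean z̄ = (54 + 57 + 44 + 55 + 51 + 43 + 50 + 55 + 43 + 53)/10 = 50.5000
Numerator Σ_{t=1}^{8}(z_t−z̄)(z_{t+2}−z̄) = -49.5000
Denominator Σ(z_t−z̄)² = 256.5000
r_2 = -49.5000 / 256.5000 = -0.193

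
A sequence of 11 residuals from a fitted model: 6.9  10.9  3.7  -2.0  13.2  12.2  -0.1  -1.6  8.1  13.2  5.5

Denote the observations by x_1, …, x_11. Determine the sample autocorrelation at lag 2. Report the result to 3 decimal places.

Mean x̄ = (6.9 + 10.9 + 3.7 − 2.0 + 13.2 + 12.2 − 0.1 − 1.6 + 8.1 + 13.2 + 5.5)/11 = 6.3636
Numerator Σ_{t=1}^{9}(x_t−x̄)(x_{t+2}−x̄) = -264.2236
Denominator Σ(x_t−x̄)² = 334.4055
r_2 = -264.2236 / 334.4055 = -0.790

-0.790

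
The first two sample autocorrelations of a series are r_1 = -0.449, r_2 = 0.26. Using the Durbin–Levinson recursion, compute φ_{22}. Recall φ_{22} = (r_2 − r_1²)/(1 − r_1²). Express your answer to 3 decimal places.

0.073

φ_{22} = (r_2 − r_1²) / (1 − r_1²)
r_1² = (-0.449)² = 0.201601
Numerator = 0.26 − 0.2016 = 0.0584; denominator = 1 − 0.2016 = 0.7984
φ_{22} = 0.0584 / 0.7984 = 0.073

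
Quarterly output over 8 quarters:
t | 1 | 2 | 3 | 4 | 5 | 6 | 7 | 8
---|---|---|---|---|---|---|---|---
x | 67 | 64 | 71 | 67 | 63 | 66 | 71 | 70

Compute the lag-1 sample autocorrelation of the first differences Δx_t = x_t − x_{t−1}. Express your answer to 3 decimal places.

-0.309

First differences Δx: -3, 7, -4, -4, 3, 5, -1
Mean of differences = 0.4286
Numerator Σ(Δx_t−Δx̄)(Δx_{t+1}−Δx̄) = -38.1837
Denominator Σ(Δx_t−Δx̄)² = 123.7143
r_1(Δx) = -38.1837 / 123.7143 = -0.309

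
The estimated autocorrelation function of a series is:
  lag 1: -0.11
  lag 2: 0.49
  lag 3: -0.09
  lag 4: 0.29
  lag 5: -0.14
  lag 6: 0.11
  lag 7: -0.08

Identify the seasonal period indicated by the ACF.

The largest autocorrelation is r_2 = 0.49, with a weaker echo at lag 4 (0.29); the remaining lags stay at or below 0.11.
The dominant spike at lag 2 indicates a seasonal period of 2.

2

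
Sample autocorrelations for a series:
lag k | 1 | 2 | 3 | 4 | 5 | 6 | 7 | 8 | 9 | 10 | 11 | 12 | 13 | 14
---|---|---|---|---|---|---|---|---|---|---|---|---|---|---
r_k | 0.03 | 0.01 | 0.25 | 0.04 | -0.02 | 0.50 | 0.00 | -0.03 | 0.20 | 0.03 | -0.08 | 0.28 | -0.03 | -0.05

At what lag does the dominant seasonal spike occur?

6

The largest autocorrelation is r_6 = 0.50, with a weaker echo at lag 12 (0.28); the remaining lags stay at or below 0.25.
The dominant spike at lag 6 indicates a seasonal period of 6.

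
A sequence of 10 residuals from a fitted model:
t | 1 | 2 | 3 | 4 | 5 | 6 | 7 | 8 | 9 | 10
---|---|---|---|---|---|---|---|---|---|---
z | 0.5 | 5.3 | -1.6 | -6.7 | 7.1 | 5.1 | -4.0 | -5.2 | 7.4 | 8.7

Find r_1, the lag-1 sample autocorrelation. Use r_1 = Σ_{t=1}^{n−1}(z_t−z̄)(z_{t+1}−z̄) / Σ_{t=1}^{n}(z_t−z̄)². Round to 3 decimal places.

Mean z̄ = (0.5 + 5.3 − 1.6 − 6.7 + 7.1 + 5.1 − 4.0 − 5.2 + 7.4 + 8.7)/10 = 1.6600
Numerator Σ_{t=1}^{9}(z_t−z̄)(z_{t+1}−z̄) = 4.7904
Denominator Σ(z_t−z̄)² = 298.1440
r_1 = 4.7904 / 298.1440 = 0.016

0.016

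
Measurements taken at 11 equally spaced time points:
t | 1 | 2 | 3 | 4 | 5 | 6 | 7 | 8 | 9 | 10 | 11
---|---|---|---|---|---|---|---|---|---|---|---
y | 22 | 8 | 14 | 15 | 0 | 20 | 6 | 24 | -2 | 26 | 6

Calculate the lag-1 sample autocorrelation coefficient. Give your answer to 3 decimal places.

-0.791

Mean ȳ = (22 + 8 + 14 + 15 + 0 + 20 + 6 + 24 − 2 + 26 + 6)/11 = 12.6364
Numerator Σ_{t=1}^{10}(y_t−ȳ)(y_{t+1}−ȳ) = -744.3140
Denominator Σ(y_t−ȳ)² = 940.5455
r_1 = -744.3140 / 940.5455 = -0.791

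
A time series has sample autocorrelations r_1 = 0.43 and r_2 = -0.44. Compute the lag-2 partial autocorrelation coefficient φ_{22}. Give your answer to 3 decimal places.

-0.767

φ_{22} = (r_2 − r_1²) / (1 − r_1²)
r_1² = (0.43)² = 0.1849
Numerator = -0.44 − 0.1849 = -0.6249; denominator = 1 − 0.1849 = 0.8151
φ_{22} = -0.6249 / 0.8151 = -0.767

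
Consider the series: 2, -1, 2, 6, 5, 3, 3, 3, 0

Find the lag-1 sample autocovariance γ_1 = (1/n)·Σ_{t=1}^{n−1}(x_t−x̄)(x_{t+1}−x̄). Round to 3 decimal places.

1.200

Mean x̄ = (2 − 1 + 2 + 6 + 5 + 3 + 3 + 3 + 0)/9 = 2.5556
Σ_{t=1}^{8}(x_t−x̄)(x_{t+1}−x̄) = 10.8025
γ_1 = 10.8025 / 9 = 1.200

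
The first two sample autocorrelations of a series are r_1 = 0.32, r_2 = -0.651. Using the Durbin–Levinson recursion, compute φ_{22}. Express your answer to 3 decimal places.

φ_{22} = (r_2 − r_1²) / (1 − r_1²)
r_1² = (0.32)² = 0.1024
Numerator = -0.651 − 0.1024 = -0.7534; denominator = 1 − 0.1024 = 0.8976
φ_{22} = -0.7534 / 0.8976 = -0.839

-0.839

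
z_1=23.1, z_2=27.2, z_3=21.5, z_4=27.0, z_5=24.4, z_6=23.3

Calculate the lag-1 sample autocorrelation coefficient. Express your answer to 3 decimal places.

Mean z̄ = (23.1 + 27.2 + 21.5 + 27.0 + 24.4 + 23.3)/6 = 24.4167
Numerator Σ_{t=1}^{5}(z_t−z̄)(z_{t+1}−z̄) = -19.3419
Denominator Σ(z_t−z̄)² = 25.9083
r_1 = -19.3419 / 25.9083 = -0.747

-0.747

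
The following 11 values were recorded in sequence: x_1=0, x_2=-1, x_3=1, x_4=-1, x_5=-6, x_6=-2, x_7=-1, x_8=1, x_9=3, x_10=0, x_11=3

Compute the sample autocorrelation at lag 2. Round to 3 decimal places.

Mean x̄ = (0 − 1 + 1 − 1 − 6 − 2 − 1 + 1 + 3 + 0 + 3)/11 = -0.2727
Numerator Σ_{t=1}^{9}(x_t−x̄)(x_{t+2}−x̄) = 5.4876
Denominator Σ(x_t−x̄)² = 62.1818
r_2 = 5.4876 / 62.1818 = 0.088

0.088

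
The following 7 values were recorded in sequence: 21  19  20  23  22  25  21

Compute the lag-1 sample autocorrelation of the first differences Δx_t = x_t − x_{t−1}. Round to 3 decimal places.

First differences Δx: -2, 1, 3, -1, 3, -4
Mean of differences = 0.0000
Numerator Σ(Δx_t−Δx̄)(Δx_{t+1}−Δx̄) = -17.0000
Denominator Σ(Δx_t−Δx̄)² = 40.0000
r_1(Δx) = -17.0000 / 40.0000 = -0.425

-0.425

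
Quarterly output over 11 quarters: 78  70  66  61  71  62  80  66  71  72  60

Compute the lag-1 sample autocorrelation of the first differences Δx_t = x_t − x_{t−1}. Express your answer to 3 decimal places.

-0.613

First differences Δx: -8, -4, -5, 10, -9, 18, -14, 5, 1, -12
Mean of differences = -1.8000
Numerator Σ(Δx_t−Δx̄)(Δx_{t+1}−Δx̄) = -578.6400
Denominator Σ(Δx_t−Δx̄)² = 943.6000
r_1(Δx) = -578.6400 / 943.6000 = -0.613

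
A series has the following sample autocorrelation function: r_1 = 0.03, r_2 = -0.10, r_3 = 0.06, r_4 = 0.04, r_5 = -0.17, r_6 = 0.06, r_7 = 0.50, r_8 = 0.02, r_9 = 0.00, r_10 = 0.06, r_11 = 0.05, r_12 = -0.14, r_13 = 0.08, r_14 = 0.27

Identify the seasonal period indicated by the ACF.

The largest autocorrelation is r_7 = 0.50, with a weaker echo at lag 14 (0.27); the remaining lags stay at or below 0.08.
The dominant spike at lag 7 indicates a seasonal period of 7.

7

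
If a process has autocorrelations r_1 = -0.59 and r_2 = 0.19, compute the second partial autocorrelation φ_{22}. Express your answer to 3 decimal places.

-0.243

φ_{22} = (r_2 − r_1²) / (1 − r_1²)
r_1² = (-0.59)² = 0.3481
Numerator = 0.19 − 0.3481 = -0.1581; denominator = 1 − 0.3481 = 0.6519
φ_{22} = -0.1581 / 0.6519 = -0.243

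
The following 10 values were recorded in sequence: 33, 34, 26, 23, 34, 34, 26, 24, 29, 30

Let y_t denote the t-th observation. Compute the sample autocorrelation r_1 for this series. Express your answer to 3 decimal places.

0.109

Mean ȳ = (33 + 34 + 26 + 23 + 34 + 34 + 26 + 24 + 29 + 30)/10 = 29.3000
Numerator Σ_{t=1}^{9}(y_t−ȳ)(y_{t+1}−ȳ) = 18.5100
Denominator Σ(y_t−ȳ)² = 170.1000
r_1 = 18.5100 / 170.1000 = 0.109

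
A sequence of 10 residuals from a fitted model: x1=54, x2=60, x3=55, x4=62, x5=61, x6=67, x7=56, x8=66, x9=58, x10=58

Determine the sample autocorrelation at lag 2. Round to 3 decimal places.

0.430

Mean x̄ = (54 + 60 + 55 + 62 + 61 + 67 + 56 + 66 + 58 + 58)/10 = 59.7000
Numerator Σ_{t=1}^{8}(x_t−x̄)(x_{t+2}−x̄) = 74.9200
Denominator Σ(x_t−x̄)² = 174.1000
r_2 = 74.9200 / 174.1000 = 0.430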